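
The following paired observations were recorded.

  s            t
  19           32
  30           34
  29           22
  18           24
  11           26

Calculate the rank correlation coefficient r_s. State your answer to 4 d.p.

0.3000

Rank s: 3, 5, 4, 2, 1
Rank t: 4, 5, 1, 2, 3
d = rank(s) − rank(t): -1, 0, 3, 0, -2; Σd² = 14
ρ = 1 − 6Σd² / [n(n²−1)] = 1 − 6×14 / (5×24) = 1 − 84/120 ≈ 0.3000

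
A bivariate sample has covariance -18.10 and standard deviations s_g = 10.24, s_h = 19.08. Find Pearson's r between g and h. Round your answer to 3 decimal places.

r = Cov(g,h) / (s_g · s_h) = -18.10 / (10.24 × 19.08)
  = -18.10 / 195.3792 ≈ -0.093

-0.093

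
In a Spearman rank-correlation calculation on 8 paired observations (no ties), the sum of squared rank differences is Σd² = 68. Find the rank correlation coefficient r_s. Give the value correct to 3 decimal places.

ρ = 1 − 6Σd² / [n(n²−1)] = 1 − 6×68 / (8×63)
  = 1 − 408/504 = 1 − 0.8095 ≈ 0.190

0.190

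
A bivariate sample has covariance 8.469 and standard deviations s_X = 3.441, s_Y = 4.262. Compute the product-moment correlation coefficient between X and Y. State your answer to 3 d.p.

r = Cov(X,Y) / (s_X · s_Y) = 8.469 / (3.441 × 4.262)
  = 8.469 / 14.6655 ≈ 0.577

0.577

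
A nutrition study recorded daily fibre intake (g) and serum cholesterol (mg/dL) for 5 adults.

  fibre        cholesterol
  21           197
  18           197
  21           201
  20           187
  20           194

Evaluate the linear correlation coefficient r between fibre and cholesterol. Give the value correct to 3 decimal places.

0.157

n = 5, Σx = 100, Σy = 976, Σx² = 2006, Σy² = 190624, Σxy = 19524
nΣxy − ΣxΣy = 97620 − 97600 = 20
nΣx² − (Σx)² = 10030 − 10000 = 30; nΣy² − (Σy)² = 953120 − 952576 = 544
r = 20 / √(30 × 544) = 20 / 127.7498 ≈ 0.157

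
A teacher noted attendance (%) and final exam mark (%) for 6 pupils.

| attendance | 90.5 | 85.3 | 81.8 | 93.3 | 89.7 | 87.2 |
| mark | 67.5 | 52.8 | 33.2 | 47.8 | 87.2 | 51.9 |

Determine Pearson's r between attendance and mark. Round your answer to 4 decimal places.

0.5062

n = 6, Σx = 527.8, Σy = 340.4, Σx² = 46512.4, Σy² = 21028.62, Σxy = 30135.61
nΣxy − ΣxΣy = 180813.66 − 179663.12 = 1150.54
nΣx² − (Σx)² = 279074.4 − 278572.84 = 501.56; nΣy² − (Σy)² = 126171.72 − 115872.16 = 10299.56
r = 1150.54 / √(501.56 × 10299.56) = 1150.54 / 2272.8500 ≈ 0.5062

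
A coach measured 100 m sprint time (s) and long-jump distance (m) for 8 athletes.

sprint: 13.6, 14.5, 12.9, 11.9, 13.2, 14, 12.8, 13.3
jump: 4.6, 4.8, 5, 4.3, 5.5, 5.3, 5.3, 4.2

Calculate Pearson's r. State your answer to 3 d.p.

n = 8, Σx = 106.2, Σy = 39, Σx² = 1414.2, Σy² = 191.76, Σxy = 518.33
nΣxy − ΣxΣy = 4146.64 − 4141.8 = 4.84
nΣx² − (Σx)² = 11313.6 − 11278.44 = 35.16; nΣy² − (Σy)² = 1534.08 − 1521 = 13.08
r = 4.84 / √(35.16 × 13.08) = 4.84 / 21.4451 ≈ 0.226

0.226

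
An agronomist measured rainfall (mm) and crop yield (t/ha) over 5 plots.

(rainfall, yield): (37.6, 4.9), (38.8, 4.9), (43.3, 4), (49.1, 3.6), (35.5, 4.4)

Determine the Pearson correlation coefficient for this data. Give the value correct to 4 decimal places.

-0.8303

n = 5, Σx = 204.3, Σy = 21.8, Σx² = 8465.15, Σy² = 96.34, Σxy = 880.52
nΣxy − ΣxΣy = 4402.6 − 4453.74 = -51.14
nΣx² − (Σx)² = 42325.75 − 41738.49 = 587.26; nΣy² − (Σy)² = 481.7 − 475.24 = 6.46
r = -51.14 / √(587.26 × 6.46) = -51.14 / 61.5930 ≈ -0.8303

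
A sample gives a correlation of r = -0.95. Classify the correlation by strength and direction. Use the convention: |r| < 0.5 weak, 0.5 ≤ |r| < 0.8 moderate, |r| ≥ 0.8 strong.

r = -0.95 < 0 so the relationship is negative.
|r| = 0.95, which falls in the strong range.

strong negative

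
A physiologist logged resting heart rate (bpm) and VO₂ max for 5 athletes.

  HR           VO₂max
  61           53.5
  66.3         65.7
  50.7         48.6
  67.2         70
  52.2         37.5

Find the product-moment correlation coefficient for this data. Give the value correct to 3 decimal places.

0.913

n = 5, Σx = 297.4, Σy = 275.3, Σx² = 17927.86, Σy² = 15846.95, Σxy = 16744.93
nΣxy − ΣxΣy = 83724.65 − 81874.22 = 1850.43
nΣx² − (Σx)² = 89639.3 − 88446.76 = 1192.54; nΣy² − (Σy)² = 79234.75 − 75790.09 = 3444.66
r = 1850.43 / √(1192.54 × 3444.66) = 1850.43 / 2026.7942 ≈ 0.913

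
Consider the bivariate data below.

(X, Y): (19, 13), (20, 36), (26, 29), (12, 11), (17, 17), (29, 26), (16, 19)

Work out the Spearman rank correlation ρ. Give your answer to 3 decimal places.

0.714

Rank X: 4, 5, 6, 1, 3, 7, 2
Rank Y: 2, 7, 6, 1, 3, 5, 4
d = rank(X) − rank(Y): 2, -2, 0, 0, 0, 2, -2; Σd² = 16
ρ = 1 − 6Σd² / [n(n²−1)] = 1 − 6×16 / (7×48) = 1 − 96/336 ≈ 0.714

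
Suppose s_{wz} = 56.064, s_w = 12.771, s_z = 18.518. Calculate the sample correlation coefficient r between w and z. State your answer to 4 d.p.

0.2371

r = Cov(w,z) / (s_w · s_z) = 56.064 / (12.771 × 18.518)
  = 56.064 / 236.4934 ≈ 0.2371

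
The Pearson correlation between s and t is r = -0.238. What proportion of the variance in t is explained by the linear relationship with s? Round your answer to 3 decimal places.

0.057

r² = (-0.238)² = 0.057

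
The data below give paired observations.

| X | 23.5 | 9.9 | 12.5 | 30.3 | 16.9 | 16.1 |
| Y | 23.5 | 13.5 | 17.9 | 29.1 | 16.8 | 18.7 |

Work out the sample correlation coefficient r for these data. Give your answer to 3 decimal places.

n = 6, ΣX = 109.2, ΣY = 119.5, ΣX² = 2269.42, ΣY² = 2533.65, ΣXY = 2376.37
nΣXY − ΣXΣY = 14258.22 − 13049.4 = 1208.82
nΣX² − (ΣX)² = 13616.52 − 11924.64 = 1691.88; nΣY² − (ΣY)² = 15201.9 − 14280.25 = 921.65
r = 1208.82 / √(1691.88 × 921.65) = 1208.82 / 1248.7278 ≈ 0.968

0.968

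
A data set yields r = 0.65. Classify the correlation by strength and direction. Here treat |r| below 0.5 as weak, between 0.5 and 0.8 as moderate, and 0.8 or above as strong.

moderate positive

r = 0.65 > 0 so the relationship is positive.
|r| = 0.65, which falls in the moderate range.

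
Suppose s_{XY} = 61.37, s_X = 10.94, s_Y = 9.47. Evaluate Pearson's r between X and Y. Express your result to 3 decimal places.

0.592

r = Cov(X,Y) / (s_X · s_Y) = 61.37 / (10.94 × 9.47)
  = 61.37 / 103.6018 ≈ 0.592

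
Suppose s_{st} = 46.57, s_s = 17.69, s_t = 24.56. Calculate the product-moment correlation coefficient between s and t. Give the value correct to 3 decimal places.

r = Cov(s,t) / (s_s · s_t) = 46.57 / (17.69 × 24.56)
  = 46.57 / 434.4664 ≈ 0.107

0.107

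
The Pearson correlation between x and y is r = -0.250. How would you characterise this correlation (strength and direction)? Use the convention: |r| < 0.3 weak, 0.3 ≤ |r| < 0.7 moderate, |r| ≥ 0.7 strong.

weak negative

r = -0.250 < 0 so the relationship is negative.
|r| = 0.250, which falls in the weak range.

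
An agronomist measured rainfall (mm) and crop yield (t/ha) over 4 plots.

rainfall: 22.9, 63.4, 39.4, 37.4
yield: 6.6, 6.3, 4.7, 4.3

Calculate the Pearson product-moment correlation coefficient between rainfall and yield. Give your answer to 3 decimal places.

0.062

n = 4, Σx = 163.1, Σy = 21.9, Σx² = 7495.09, Σy² = 123.83, Σxy = 896.56
nΣxy − ΣxΣy = 3586.24 − 3571.89 = 14.35
nΣx² − (Σx)² = 29980.36 − 26601.61 = 3378.75; nΣy² − (Σy)² = 495.32 − 479.61 = 15.71
r = 14.35 / √(3378.75 × 15.71) = 14.35 / 230.3913 ≈ 0.062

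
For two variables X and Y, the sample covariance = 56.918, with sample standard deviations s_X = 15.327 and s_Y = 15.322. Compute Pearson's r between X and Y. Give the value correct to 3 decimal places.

r = Cov(X,Y) / (s_X · s_Y) = 56.918 / (15.327 × 15.322)
  = 56.918 / 234.8403 ≈ 0.242

0.242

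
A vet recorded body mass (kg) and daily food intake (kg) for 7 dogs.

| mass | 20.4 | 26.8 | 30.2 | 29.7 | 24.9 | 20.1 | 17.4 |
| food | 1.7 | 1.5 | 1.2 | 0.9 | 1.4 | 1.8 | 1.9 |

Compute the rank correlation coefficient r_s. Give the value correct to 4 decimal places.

-0.9286

Rank mass: 3, 5, 7, 6, 4, 2, 1
Rank food: 5, 4, 2, 1, 3, 6, 7
d = rank(mass) − rank(food): -2, 1, 5, 5, 1, -4, -6; Σd² = 108
ρ = 1 − 6Σd² / [n(n²−1)] = 1 − 6×108 / (7×48) = 1 − 648/336 ≈ -0.9286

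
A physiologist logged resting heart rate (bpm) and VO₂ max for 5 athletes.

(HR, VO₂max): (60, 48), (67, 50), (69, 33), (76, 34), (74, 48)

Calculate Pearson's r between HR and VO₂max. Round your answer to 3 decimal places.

-0.459

n = 5, Σx = 346, Σy = 213, Σx² = 24102, Σy² = 9353, Σxy = 14643
nΣxy − ΣxΣy = 73215 − 73698 = -483
nΣx² − (Σx)² = 120510 − 119716 = 794; nΣy² − (Σy)² = 46765 − 45369 = 1396
r = -483 / √(794 × 1396) = -483 / 1052.8172 ≈ -0.459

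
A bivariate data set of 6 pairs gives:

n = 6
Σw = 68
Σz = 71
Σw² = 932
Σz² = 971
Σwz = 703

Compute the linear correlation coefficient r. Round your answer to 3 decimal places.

r = (nΣwz − ΣwΣz) / √[(nΣw² − (Σw)²)(nΣz² − (Σz)²)]
Numerator: 6×703 − 68×71 = -610
Denominator: √[(5592 − 4624)(5826 − 5041)] = √[968 × 785] = 871.7110
r = -610 / 871.7110 ≈ -0.700

-0.700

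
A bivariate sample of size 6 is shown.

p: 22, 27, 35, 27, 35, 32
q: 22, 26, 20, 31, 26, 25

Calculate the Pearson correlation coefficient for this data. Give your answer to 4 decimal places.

-0.1722

n = 6, Σp = 178, Σq = 150, Σp² = 5416, Σq² = 3822, Σpq = 4433
nΣpq − ΣpΣq = 26598 − 26700 = -102
nΣp² − (Σp)² = 32496 − 31684 = 812; nΣq² − (Σq)² = 22932 − 22500 = 432
r = -102 / √(812 × 432) = -102 / 592.2702 ≈ -0.1722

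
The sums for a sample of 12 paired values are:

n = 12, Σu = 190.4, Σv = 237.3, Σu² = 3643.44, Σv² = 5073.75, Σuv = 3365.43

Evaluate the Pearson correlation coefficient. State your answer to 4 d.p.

r = (nΣuv − ΣuΣv) / √[(nΣu² − (Σu)²)(nΣv² − (Σv)²)]
Numerator: 12×3365.43 − 190.4×237.3 = -4796.76
Denominator: √[(43721.28 − 36252.16)(60885 − 56311.29)] = √[7469.12 × 4573.71] = 5844.7916
r = -4796.76 / 5844.7916 ≈ -0.8207

-0.8207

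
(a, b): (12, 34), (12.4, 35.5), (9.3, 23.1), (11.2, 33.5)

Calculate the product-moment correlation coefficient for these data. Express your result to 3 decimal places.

n = 4, Σa = 44.9, Σb = 126.1, Σa² = 509.69, Σb² = 4072.11, Σab = 1438.23
nΣab − ΣaΣb = 5752.92 − 5661.89 = 91.03
nΣa² − (Σa)² = 2038.76 − 2016.01 = 22.75; nΣb² − (Σb)² = 16288.44 − 15901.21 = 387.23
r = 91.03 / √(22.75 × 387.23) = 91.03 / 93.8588 ≈ 0.970

0.970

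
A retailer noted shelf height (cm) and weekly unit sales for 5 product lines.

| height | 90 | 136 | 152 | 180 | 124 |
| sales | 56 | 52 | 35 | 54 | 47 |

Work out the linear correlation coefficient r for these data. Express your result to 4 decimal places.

n = 5, Σx = 682, Σy = 244, Σx² = 97476, Σy² = 12190, Σxy = 32980
nΣxy − ΣxΣy = 164900 − 166408 = -1508
nΣx² − (Σx)² = 487380 − 465124 = 22256; nΣy² − (Σy)² = 60950 − 59536 = 1414
r = -1508 / √(22256 × 1414) = -1508 / 5609.8114 ≈ -0.2688

-0.2688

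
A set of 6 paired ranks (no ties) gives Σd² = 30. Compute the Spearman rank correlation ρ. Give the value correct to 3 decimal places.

ρ = 1 − 6Σd² / [n(n²−1)] = 1 − 6×30 / (6×35)
  = 1 − 180/210 = 1 − 0.8571 ≈ 0.143

0.143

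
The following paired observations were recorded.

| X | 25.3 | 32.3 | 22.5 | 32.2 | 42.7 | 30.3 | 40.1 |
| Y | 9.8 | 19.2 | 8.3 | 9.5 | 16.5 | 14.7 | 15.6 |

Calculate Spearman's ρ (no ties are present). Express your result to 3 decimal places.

0.786

Rank X: 2, 5, 1, 4, 7, 3, 6
Rank Y: 3, 7, 1, 2, 6, 4, 5
d = rank(X) − rank(Y): -1, -2, 0, 2, 1, -1, 1; Σd² = 12
ρ = 1 − 6Σd² / [n(n²−1)] = 1 − 6×12 / (7×48) = 1 − 72/336 ≈ 0.786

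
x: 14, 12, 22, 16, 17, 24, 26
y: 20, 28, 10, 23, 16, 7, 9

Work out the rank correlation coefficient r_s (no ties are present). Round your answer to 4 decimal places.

Rank x: 2, 1, 5, 3, 4, 6, 7
Rank y: 5, 7, 3, 6, 4, 1, 2
d = rank(x) − rank(y): -3, -6, 2, -3, 0, 5, 5; Σd² = 108
ρ = 1 − 6Σd² / [n(n²−1)] = 1 − 6×108 / (7×48) = 1 − 648/336 ≈ -0.9286

-0.9286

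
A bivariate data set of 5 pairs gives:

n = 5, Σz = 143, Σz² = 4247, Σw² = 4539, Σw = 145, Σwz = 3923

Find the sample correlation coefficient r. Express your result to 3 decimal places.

-0.978

r = (nΣwz − ΣwΣz) / √[(nΣw² − (Σw)²)(nΣz² − (Σz)²)]
Numerator: 5×3923 − 145×143 = -1120
Denominator: √[(22695 − 21025)(21235 − 20449)] = √[1670 × 786] = 1145.6963
r = -1120 / 1145.6963 ≈ -0.978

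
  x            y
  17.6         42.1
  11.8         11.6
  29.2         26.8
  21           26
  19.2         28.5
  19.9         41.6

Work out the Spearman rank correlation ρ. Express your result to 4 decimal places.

Rank x: 2, 1, 6, 5, 3, 4
Rank y: 6, 1, 3, 2, 4, 5
d = rank(x) − rank(y): -4, 0, 3, 3, -1, -1; Σd² = 36
ρ = 1 − 6Σd² / [n(n²−1)] = 1 − 6×36 / (6×35) = 1 − 216/210 ≈ -0.0286

-0.0286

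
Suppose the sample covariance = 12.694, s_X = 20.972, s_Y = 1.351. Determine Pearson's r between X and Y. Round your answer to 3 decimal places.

0.448

r = Cov(X,Y) / (s_X · s_Y) = 12.694 / (20.972 × 1.351)
  = 12.694 / 28.3332 ≈ 0.448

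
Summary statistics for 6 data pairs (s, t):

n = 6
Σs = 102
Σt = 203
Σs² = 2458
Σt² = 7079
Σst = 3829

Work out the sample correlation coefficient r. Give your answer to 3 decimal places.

0.968

r = (nΣst − ΣsΣt) / √[(nΣs² − (Σs)²)(nΣt² − (Σt)²)]
Numerator: 6×3829 − 102×203 = 2268
Denominator: √[(14748 − 10404)(42474 − 41209)] = √[4344 × 1265] = 2344.1758
r = 2268 / 2344.1758 ≈ 0.968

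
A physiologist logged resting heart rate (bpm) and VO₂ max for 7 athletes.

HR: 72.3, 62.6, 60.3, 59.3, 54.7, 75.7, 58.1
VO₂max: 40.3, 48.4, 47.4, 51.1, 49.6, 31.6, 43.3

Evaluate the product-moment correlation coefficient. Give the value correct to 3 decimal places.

-0.861

n = 7, Σx = 443, Σy = 311.7, Σx² = 28396.82, Σy² = 14158.23, Σxy = 19452.95
nΣxy − ΣxΣy = 136170.65 − 138083.1 = -1912.45
nΣx² − (Σx)² = 198777.74 − 196249 = 2528.74; nΣy² − (Σy)² = 99107.61 − 97156.89 = 1950.72
r = -1912.45 / √(2528.74 × 1950.72) = -1912.45 / 2221.0051 ≈ -0.861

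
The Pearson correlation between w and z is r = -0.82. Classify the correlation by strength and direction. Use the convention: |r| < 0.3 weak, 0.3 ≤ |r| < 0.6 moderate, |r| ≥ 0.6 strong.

r = -0.82 < 0 so the relationship is negative.
|r| = 0.82, which falls in the strong range.

strong negative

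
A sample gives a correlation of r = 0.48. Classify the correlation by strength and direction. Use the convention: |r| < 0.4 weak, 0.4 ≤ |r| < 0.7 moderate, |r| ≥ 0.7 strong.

r = 0.48 > 0 so the relationship is positive.
|r| = 0.48, which falls in the moderate range.

moderate positive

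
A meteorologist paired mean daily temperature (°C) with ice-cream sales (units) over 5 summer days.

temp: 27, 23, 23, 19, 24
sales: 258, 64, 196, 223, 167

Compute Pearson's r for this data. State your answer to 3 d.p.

n = 5, Σx = 116, Σy = 908, Σx² = 2724, Σy² = 186694, Σxy = 21191
nΣxy − ΣxΣy = 105955 − 105328 = 627
nΣx² − (Σx)² = 13620 − 13456 = 164; nΣy² − (Σy)² = 933470 − 824464 = 109006
r = 627 / √(164 × 109006) = 627 / 4228.1183 ≈ 0.148

0.148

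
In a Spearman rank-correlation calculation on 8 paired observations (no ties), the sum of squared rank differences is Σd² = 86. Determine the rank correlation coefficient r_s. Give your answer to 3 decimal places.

ρ = 1 − 6Σd² / [n(n²−1)] = 1 − 6×86 / (8×63)
  = 1 − 516/504 = 1 − 1.0238 ≈ -0.024

-0.024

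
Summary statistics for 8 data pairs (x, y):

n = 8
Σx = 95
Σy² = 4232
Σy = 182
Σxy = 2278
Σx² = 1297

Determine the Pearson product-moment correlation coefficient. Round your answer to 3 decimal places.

0.939

r = (nΣxy − ΣxΣy) / √[(nΣx² − (Σx)²)(nΣy² − (Σy)²)]
Numerator: 8×2278 − 95×182 = 934
Denominator: √[(10376 − 9025)(33856 − 33124)] = √[1351 × 732] = 994.4506
r = 934 / 994.4506 ≈ 0.939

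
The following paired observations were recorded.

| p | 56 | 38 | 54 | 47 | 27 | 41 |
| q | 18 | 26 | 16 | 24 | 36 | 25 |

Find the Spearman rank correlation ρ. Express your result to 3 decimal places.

-0.943

Rank p: 6, 2, 5, 4, 1, 3
Rank q: 2, 5, 1, 3, 6, 4
d = rank(p) − rank(q): 4, -3, 4, 1, -5, -1; Σd² = 68
ρ = 1 − 6Σd² / [n(n²−1)] = 1 − 6×68 / (6×35) = 1 − 408/210 ≈ -0.943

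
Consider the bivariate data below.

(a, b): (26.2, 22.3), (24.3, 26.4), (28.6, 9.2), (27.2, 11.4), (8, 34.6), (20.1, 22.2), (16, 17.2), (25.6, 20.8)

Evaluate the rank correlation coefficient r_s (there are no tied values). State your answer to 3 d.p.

Rank a: 6, 4, 8, 7, 1, 3, 2, 5
Rank b: 6, 7, 1, 2, 8, 5, 3, 4
d = rank(a) − rank(b): 0, -3, 7, 5, -7, -2, -1, 1; Σd² = 138
ρ = 1 − 6Σd² / [n(n²−1)] = 1 − 6×138 / (8×63) = 1 − 828/504 ≈ -0.643

-0.643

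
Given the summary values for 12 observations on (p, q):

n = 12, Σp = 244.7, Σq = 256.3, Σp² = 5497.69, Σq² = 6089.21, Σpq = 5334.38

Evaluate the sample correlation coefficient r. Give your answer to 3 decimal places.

0.193

r = (nΣpq − ΣpΣq) / √[(nΣp² − (Σp)²)(nΣq² − (Σq)²)]
Numerator: 12×5334.38 − 244.7×256.3 = 1295.95
Denominator: √[(65972.28 − 59878.09)(73070.52 − 65689.69)] = √[6094.19 × 7380.83] = 6706.7265
r = 1295.95 / 6706.7265 ≈ 0.193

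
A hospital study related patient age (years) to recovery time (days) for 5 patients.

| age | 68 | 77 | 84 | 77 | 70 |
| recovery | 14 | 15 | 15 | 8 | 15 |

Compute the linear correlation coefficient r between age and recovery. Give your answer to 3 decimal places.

-0.069

n = 5, Σx = 376, Σy = 67, Σx² = 28438, Σy² = 935, Σxy = 5033
nΣxy − ΣxΣy = 25165 − 25192 = -27
nΣx² − (Σx)² = 142190 − 141376 = 814; nΣy² − (Σy)² = 4675 − 4489 = 186
r = -27 / √(814 × 186) = -27 / 389.1067 ≈ -0.069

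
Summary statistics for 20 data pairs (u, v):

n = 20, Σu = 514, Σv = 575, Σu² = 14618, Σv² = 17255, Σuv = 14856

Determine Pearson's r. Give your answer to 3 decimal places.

0.078

r = (nΣuv − ΣuΣv) / √[(nΣu² − (Σu)²)(nΣv² − (Σv)²)]
Numerator: 20×14856 − 514×575 = 1570
Denominator: √[(292360 − 264196)(345100 − 330625)] = √[28164 × 14475] = 20190.9361
r = 1570 / 20190.9361 ≈ 0.078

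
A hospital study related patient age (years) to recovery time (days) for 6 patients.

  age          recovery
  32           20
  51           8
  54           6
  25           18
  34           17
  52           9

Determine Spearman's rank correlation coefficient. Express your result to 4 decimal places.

Rank age: 2, 4, 6, 1, 3, 5
Rank recovery: 6, 2, 1, 5, 4, 3
d = rank(age) − rank(recovery): -4, 2, 5, -4, -1, 2; Σd² = 66
ρ = 1 − 6Σd² / [n(n²−1)] = 1 − 6×66 / (6×35) = 1 − 396/210 ≈ -0.8857

-0.8857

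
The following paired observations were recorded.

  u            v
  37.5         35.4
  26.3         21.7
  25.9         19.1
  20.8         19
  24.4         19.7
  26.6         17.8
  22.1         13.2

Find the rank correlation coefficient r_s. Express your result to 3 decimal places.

0.536

Rank u: 7, 5, 4, 1, 3, 6, 2
Rank v: 7, 6, 4, 3, 5, 2, 1
d = rank(u) − rank(v): 0, -1, 0, -2, -2, 4, 1; Σd² = 26
ρ = 1 − 6Σd² / [n(n²−1)] = 1 − 6×26 / (7×48) = 1 − 156/336 ≈ 0.536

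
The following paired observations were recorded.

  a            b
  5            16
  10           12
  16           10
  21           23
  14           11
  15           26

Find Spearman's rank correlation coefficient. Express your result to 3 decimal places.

0.086

Rank a: 1, 2, 5, 6, 3, 4
Rank b: 4, 3, 1, 5, 2, 6
d = rank(a) − rank(b): -3, -1, 4, 1, 1, -2; Σd² = 32
ρ = 1 − 6Σd² / [n(n²−1)] = 1 − 6×32 / (6×35) = 1 − 192/210 ≈ 0.086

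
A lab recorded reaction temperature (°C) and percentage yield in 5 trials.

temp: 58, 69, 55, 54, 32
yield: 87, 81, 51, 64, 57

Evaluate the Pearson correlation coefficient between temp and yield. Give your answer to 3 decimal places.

0.596

n = 5, Σx = 268, Σy = 340, Σx² = 15090, Σy² = 24076, Σxy = 18720
nΣxy − ΣxΣy = 93600 − 91120 = 2480
nΣx² − (Σx)² = 75450 − 71824 = 3626; nΣy² − (Σy)² = 120380 − 115600 = 4780
r = 2480 / √(3626 × 4780) = 2480 / 4163.2055 ≈ 0.596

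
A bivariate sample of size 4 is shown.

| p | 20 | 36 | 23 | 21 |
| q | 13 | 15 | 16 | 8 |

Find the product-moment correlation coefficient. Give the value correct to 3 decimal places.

0.453

n = 4, Σp = 100, Σq = 52, Σp² = 2666, Σq² = 714, Σpq = 1336
nΣpq − ΣpΣq = 5344 − 5200 = 144
nΣp² − (Σp)² = 10664 − 10000 = 664; nΣq² − (Σq)² = 2856 − 2704 = 152
r = 144 / √(664 × 152) = 144 / 317.6917 ≈ 0.453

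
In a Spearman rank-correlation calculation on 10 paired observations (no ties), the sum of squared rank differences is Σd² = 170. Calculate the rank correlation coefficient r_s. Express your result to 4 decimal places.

-0.0303

ρ = 1 − 6Σd² / [n(n²−1)] = 1 − 6×170 / (10×99)
  = 1 − 1020/990 = 1 − 1.03030 ≈ -0.0303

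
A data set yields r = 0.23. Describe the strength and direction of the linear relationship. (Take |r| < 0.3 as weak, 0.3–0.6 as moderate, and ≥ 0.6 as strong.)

r = 0.23 > 0 so the relationship is positive.
|r| = 0.23, which falls in the weak range.

weak positive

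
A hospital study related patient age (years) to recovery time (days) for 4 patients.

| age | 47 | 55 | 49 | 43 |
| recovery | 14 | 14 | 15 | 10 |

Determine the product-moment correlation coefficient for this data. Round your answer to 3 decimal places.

n = 4, Σx = 194, Σy = 53, Σx² = 9484, Σy² = 717, Σxy = 2593
nΣxy − ΣxΣy = 10372 − 10282 = 90
nΣx² − (Σx)² = 37936 − 37636 = 300; nΣy² − (Σy)² = 2868 − 2809 = 59
r = 90 / √(300 × 59) = 90 / 133.0413 ≈ 0.676

0.676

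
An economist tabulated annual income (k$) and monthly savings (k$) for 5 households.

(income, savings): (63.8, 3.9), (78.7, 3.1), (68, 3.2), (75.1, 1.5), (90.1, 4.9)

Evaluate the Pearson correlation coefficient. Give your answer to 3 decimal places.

n = 5, Σx = 375.7, Σy = 16.6, Σx² = 28646.15, Σy² = 61.32, Σxy = 1264.53
nΣxy − ΣxΣy = 6322.65 − 6236.62 = 86.03
nΣx² − (Σx)² = 143230.75 − 141150.49 = 2080.26; nΣy² − (Σy)² = 306.6 − 275.56 = 31.04
r = 86.03 / √(2080.26 × 31.04) = 86.03 / 254.1088 ≈ 0.339

0.339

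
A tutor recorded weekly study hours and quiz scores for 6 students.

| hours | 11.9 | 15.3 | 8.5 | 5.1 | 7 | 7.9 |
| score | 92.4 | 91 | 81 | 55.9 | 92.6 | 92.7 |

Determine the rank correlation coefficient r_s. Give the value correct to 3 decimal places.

Rank hours: 5, 6, 4, 1, 2, 3
Rank score: 4, 3, 2, 1, 5, 6
d = rank(hours) − rank(score): 1, 3, 2, 0, -3, -3; Σd² = 32
ρ = 1 − 6Σd² / [n(n²−1)] = 1 − 6×32 / (6×35) = 1 − 192/210 ≈ 0.086

0.086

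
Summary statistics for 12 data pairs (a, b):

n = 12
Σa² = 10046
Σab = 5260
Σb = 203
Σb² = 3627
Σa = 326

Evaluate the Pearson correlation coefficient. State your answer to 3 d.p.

-0.532

r = (nΣab − ΣaΣb) / √[(nΣa² − (Σa)²)(nΣb² − (Σb)²)]
Numerator: 12×5260 − 326×203 = -3058
Denominator: √[(120552 − 106276)(43524 − 41209)] = √[14276 × 2315] = 5748.8207
r = -3058 / 5748.8207 ≈ -0.532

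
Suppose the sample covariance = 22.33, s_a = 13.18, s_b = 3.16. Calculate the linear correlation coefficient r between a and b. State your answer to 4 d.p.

r = Cov(a,b) / (s_a · s_b) = 22.33 / (13.18 × 3.16)
  = 22.33 / 41.6488 ≈ 0.5361

0.5361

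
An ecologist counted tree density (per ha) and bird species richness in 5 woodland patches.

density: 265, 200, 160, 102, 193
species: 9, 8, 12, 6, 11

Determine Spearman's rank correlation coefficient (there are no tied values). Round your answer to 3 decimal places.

Rank density: 5, 4, 2, 1, 3
Rank species: 3, 2, 5, 1, 4
d = rank(density) − rank(species): 2, 2, -3, 0, -1; Σd² = 18
ρ = 1 − 6Σd² / [n(n²−1)] = 1 − 6×18 / (5×24) = 1 − 108/120 ≈ 0.100

0.100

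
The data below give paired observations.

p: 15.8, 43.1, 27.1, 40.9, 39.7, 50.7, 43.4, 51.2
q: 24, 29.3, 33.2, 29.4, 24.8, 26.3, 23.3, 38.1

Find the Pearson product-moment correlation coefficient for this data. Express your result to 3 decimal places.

0.279

n = 8, Σp = 311.9, Σq = 228.4, Σp² = 13166.05, Σq² = 6702.32, Σpq = 9024.12
nΣpq − ΣpΣq = 72192.96 − 71237.96 = 955
nΣp² − (Σp)² = 105328.4 − 97281.61 = 8046.79; nΣq² − (Σq)² = 53618.56 − 52166.56 = 1452
r = 955 / √(8046.79 × 1452) = 955 / 3418.1777 ≈ 0.279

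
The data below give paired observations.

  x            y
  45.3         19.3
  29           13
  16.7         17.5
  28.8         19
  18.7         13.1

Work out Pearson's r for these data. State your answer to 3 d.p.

0.475

n = 5, Σx = 138.5, Σy = 81.9, Σx² = 4351.11, Σy² = 1380.35, Σxy = 2335.71
nΣxy − ΣxΣy = 11678.55 − 11343.15 = 335.4
nΣx² − (Σx)² = 21755.55 − 19182.25 = 2573.3; nΣy² − (Σy)² = 6901.75 − 6707.61 = 194.14
r = 335.4 / √(2573.3 × 194.14) = 335.4 / 706.8101 ≈ 0.475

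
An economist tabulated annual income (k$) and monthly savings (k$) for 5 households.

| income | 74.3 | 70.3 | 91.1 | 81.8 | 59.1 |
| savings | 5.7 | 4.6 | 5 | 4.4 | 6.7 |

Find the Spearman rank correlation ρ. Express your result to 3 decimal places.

-0.500

Rank income: 3, 2, 5, 4, 1
Rank savings: 4, 2, 3, 1, 5
d = rank(income) − rank(savings): -1, 0, 2, 3, -4; Σd² = 30
ρ = 1 − 6Σd² / [n(n²−1)] = 1 − 6×30 / (5×24) = 1 − 180/120 ≈ -0.500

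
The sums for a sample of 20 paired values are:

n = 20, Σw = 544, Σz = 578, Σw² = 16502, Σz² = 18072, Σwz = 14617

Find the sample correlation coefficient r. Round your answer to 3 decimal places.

-0.723

r = (nΣwz − ΣwΣz) / √[(nΣw² − (Σw)²)(nΣz² − (Σz)²)]
Numerator: 20×14617 − 544×578 = -22092
Denominator: √[(330040 − 295936)(361440 − 334084)] = √[34104 × 27356] = 30544.2142
r = -22092 / 30544.2142 ≈ -0.723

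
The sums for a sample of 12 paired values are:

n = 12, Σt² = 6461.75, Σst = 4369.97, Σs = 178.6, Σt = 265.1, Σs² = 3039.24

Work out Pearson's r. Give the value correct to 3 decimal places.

0.884

r = (nΣst − ΣsΣt) / √[(nΣs² − (Σs)²)(nΣt² − (Σt)²)]
Numerator: 12×4369.97 − 178.6×265.1 = 5092.78
Denominator: √[(36470.88 − 31897.96)(77541 − 70278.01)] = √[4572.92 × 7262.99] = 5763.0784
r = 5092.78 / 5763.0784 ≈ 0.884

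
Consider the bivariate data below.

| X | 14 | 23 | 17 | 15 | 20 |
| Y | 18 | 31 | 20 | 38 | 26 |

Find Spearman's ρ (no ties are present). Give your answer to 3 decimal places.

Rank X: 1, 5, 3, 2, 4
Rank Y: 1, 4, 2, 5, 3
d = rank(X) − rank(Y): 0, 1, 1, -3, 1; Σd² = 12
ρ = 1 − 6Σd² / [n(n²−1)] = 1 − 6×12 / (5×24) = 1 − 72/120 ≈ 0.400

0.400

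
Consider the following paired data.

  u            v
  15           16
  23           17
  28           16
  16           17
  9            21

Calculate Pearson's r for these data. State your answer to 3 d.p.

-0.707

n = 5, Σu = 91, Σv = 87, Σu² = 1875, Σv² = 1531, Σuv = 1540
nΣuv − ΣuΣv = 7700 − 7917 = -217
nΣu² − (Σu)² = 9375 − 8281 = 1094; nΣv² − (Σv)² = 7655 − 7569 = 86
r = -217 / √(1094 × 86) = -217 / 306.7312 ≈ -0.707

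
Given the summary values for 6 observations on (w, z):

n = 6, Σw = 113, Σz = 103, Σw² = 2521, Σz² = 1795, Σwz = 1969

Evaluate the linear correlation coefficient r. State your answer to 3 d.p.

0.284

r = (nΣwz − ΣwΣz) / √[(nΣw² − (Σw)²)(nΣz² − (Σz)²)]
Numerator: 6×1969 − 113×103 = 175
Denominator: √[(15126 − 12769)(10770 − 10609)] = √[2357 × 161] = 616.0170
r = 175 / 616.0170 ≈ 0.284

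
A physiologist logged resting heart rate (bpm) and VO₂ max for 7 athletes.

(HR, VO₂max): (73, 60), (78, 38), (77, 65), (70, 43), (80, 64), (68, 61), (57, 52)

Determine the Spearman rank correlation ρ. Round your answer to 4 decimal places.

0.2143

Rank HR: 4, 6, 5, 3, 7, 2, 1
Rank VO₂max: 4, 1, 7, 2, 6, 5, 3
d = rank(HR) − rank(VO₂max): 0, 5, -2, 1, 1, -3, -2; Σd² = 44
ρ = 1 − 6Σd² / [n(n²−1)] = 1 − 6×44 / (7×48) = 1 − 264/336 ≈ 0.2143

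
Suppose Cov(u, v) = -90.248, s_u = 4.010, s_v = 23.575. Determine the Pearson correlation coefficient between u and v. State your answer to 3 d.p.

-0.955

r = Cov(u,v) / (s_u · s_v) = -90.248 / (4.010 × 23.575)
  = -90.248 / 94.5357 ≈ -0.955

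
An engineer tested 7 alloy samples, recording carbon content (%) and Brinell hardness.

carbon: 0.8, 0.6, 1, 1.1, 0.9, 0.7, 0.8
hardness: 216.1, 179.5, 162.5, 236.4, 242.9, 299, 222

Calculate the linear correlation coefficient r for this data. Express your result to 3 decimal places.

-0.106

n = 7, Σx = 5.9, Σy = 1558.4, Σx² = 5.15, Σy² = 358896.08, Σxy = 1308.63
nΣxy − ΣxΣy = 9160.41 − 9194.56 = -34.15
nΣx² − (Σx)² = 36.05 − 34.81 = 1.24; nΣy² − (Σy)² = 2512272.56 − 2428610.56 = 83662
r = -34.15 / √(1.24 × 83662) = -34.15 / 322.0883 ≈ -0.106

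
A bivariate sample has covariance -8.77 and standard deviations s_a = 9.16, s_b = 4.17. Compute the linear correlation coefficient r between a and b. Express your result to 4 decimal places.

-0.2296

r = Cov(a,b) / (s_a · s_b) = -8.77 / (9.16 × 4.17)
  = -8.77 / 38.1972 ≈ -0.2296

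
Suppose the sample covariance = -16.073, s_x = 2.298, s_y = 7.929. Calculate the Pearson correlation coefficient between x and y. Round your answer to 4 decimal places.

-0.8821

r = Cov(x,y) / (s_x · s_y) = -16.073 / (2.298 × 7.929)
  = -16.073 / 18.2208 ≈ -0.8821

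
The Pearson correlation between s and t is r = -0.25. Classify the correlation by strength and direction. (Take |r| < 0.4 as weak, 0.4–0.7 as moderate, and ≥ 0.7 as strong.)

r = -0.25 < 0 so the relationship is negative.
|r| = 0.25, which falls in the weak range.

weak negative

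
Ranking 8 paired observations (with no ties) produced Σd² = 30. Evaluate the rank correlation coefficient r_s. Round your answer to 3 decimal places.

ρ = 1 − 6Σd² / [n(n²−1)] = 1 − 6×30 / (8×63)
  = 1 − 180/504 = 1 − 0.3571 ≈ 0.643

0.643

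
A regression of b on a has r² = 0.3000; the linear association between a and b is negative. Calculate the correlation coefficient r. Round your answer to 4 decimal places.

|r| = √0.3000 = 0.5477
The association is negative, so r = −0.5477.

-0.5477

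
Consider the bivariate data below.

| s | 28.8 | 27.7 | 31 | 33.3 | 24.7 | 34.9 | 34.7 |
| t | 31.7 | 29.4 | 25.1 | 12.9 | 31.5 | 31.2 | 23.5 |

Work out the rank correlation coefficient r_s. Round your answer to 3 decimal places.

Rank s: 3, 2, 4, 5, 1, 7, 6
Rank t: 7, 4, 3, 1, 6, 5, 2
d = rank(s) − rank(t): -4, -2, 1, 4, -5, 2, 4; Σd² = 82
ρ = 1 − 6Σd² / [n(n²−1)] = 1 − 6×82 / (7×48) = 1 − 492/336 ≈ -0.464

-0.464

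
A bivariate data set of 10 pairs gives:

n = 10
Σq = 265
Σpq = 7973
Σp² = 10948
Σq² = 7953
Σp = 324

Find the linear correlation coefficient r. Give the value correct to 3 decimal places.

-0.947

r = (nΣpq − ΣpΣq) / √[(nΣp² − (Σp)²)(nΣq² − (Σq)²)]
Numerator: 10×7973 − 324×265 = -6130
Denominator: √[(109480 − 104976)(79530 − 70225)] = √[4504 × 9305] = 6473.7717
r = -6130 / 6473.7717 ≈ -0.947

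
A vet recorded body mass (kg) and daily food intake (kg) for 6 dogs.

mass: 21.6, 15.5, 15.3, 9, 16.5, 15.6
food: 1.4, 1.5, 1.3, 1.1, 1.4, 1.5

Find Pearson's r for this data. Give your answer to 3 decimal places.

0.661

n = 6, Σx = 93.5, Σy = 8.2, Σx² = 1537.51, Σy² = 11.32, Σxy = 129.78
nΣxy − ΣxΣy = 778.68 − 766.7 = 11.98
nΣx² − (Σx)² = 9225.06 − 8742.25 = 482.81; nΣy² − (Σy)² = 67.92 − 67.24 = 0.68
r = 11.98 / √(482.81 × 0.68) = 11.98 / 18.1193 ≈ 0.661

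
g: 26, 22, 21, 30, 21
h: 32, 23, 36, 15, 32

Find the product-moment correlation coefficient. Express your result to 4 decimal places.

-0.7169

n = 5, Σg = 120, Σh = 138, Σg² = 2942, Σh² = 4098, Σgh = 3216
nΣgh − ΣgΣh = 16080 − 16560 = -480
nΣg² − (Σg)² = 14710 − 14400 = 310; nΣh² − (Σh)² = 20490 − 19044 = 1446
r = -480 / √(310 × 1446) = -480 / 669.5222 ≈ -0.7169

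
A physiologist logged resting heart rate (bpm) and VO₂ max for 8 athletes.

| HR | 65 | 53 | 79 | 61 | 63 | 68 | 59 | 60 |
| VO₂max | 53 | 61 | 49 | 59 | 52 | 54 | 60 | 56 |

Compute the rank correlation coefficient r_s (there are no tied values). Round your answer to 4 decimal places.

Rank HR: 6, 1, 8, 4, 5, 7, 2, 3
Rank VO₂max: 3, 8, 1, 6, 2, 4, 7, 5
d = rank(HR) − rank(VO₂max): 3, -7, 7, -2, 3, 3, -5, -2; Σd² = 158
ρ = 1 − 6Σd² / [n(n²−1)] = 1 − 6×158 / (8×63) = 1 − 948/504 ≈ -0.8810

-0.8810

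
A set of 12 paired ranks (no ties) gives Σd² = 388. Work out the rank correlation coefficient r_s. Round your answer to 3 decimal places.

ρ = 1 − 6Σd² / [n(n²−1)] = 1 − 6×388 / (12×143)
  = 1 − 2328/1716 = 1 − 1.3566 ≈ -0.357

-0.357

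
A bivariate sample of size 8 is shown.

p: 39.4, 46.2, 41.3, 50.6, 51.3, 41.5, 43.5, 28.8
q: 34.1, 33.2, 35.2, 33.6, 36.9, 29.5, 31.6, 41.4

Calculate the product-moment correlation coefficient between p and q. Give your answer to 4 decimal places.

-0.4627

n = 8, Σp = 342.6, Σq = 275.5, Σp² = 15028.48, Σq² = 9577.43, Σpq = 11715.44
nΣpq − ΣpΣq = 93723.52 − 94386.3 = -662.78
nΣp² − (Σp)² = 120227.84 − 117374.76 = 2853.08; nΣq² − (Σq)² = 76619.44 − 75900.25 = 719.19
r = -662.78 / √(2853.08 × 719.19) = -662.78 / 1432.4478 ≈ -0.4627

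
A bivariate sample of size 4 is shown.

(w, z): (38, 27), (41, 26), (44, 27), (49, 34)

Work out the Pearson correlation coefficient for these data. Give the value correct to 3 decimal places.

0.846

n = 4, Σw = 172, Σz = 114, Σw² = 7462, Σz² = 3290, Σwz = 4946
nΣwz − ΣwΣz = 19784 − 19608 = 176
nΣw² − (Σw)² = 29848 − 29584 = 264; nΣz² − (Σz)² = 13160 − 12996 = 164
r = 176 / √(264 × 164) = 176 / 208.0769 ≈ 0.846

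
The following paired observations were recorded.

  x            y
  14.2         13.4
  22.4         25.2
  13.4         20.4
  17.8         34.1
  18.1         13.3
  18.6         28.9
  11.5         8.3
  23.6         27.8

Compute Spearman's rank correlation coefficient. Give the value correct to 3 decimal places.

0.548

Rank x: 3, 7, 2, 4, 5, 6, 1, 8
Rank y: 3, 5, 4, 8, 2, 7, 1, 6
d = rank(x) − rank(y): 0, 2, -2, -4, 3, -1, 0, 2; Σd² = 38
ρ = 1 − 6Σd² / [n(n²−1)] = 1 − 6×38 / (8×63) = 1 − 228/504 ≈ 0.548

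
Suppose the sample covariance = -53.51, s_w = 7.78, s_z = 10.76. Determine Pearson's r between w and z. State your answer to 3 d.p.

r = Cov(w,z) / (s_w · s_z) = -53.51 / (7.78 × 10.76)
  = -53.51 / 83.7128 ≈ -0.639

-0.639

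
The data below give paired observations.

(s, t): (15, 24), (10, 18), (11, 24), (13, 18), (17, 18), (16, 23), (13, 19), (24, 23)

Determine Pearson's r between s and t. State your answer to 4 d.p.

n = 8, Σs = 119, Σt = 167, Σs² = 1905, Σt² = 3543, Σst = 2511
nΣst − ΣsΣt = 20088 − 19873 = 215
nΣs² − (Σs)² = 15240 − 14161 = 1079; nΣt² − (Σt)² = 28344 − 27889 = 455
r = 215 / √(1079 × 455) = 215 / 700.6747 ≈ 0.3068

0.3068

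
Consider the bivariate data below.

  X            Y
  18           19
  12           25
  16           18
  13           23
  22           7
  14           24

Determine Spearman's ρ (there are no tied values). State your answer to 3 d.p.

Rank X: 5, 1, 4, 2, 6, 3
Rank Y: 3, 6, 2, 4, 1, 5
d = rank(X) − rank(Y): 2, -5, 2, -2, 5, -2; Σd² = 66
ρ = 1 − 6Σd² / [n(n²−1)] = 1 − 6×66 / (6×35) = 1 − 396/210 ≈ -0.886

-0.886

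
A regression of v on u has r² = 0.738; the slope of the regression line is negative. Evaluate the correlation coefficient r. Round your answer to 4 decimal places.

|r| = √0.738 = 0.8591
The association is negative, so r = −0.8591.

-0.8591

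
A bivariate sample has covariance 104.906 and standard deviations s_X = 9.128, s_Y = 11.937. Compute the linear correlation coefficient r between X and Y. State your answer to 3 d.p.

r = Cov(X,Y) / (s_X · s_Y) = 104.906 / (9.128 × 11.937)
  = 104.906 / 108.9609 ≈ 0.963

0.963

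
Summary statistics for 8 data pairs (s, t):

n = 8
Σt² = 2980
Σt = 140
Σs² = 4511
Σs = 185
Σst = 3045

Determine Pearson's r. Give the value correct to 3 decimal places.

-0.548

r = (nΣst − ΣsΣt) / √[(nΣs² − (Σs)²)(nΣt² − (Σt)²)]
Numerator: 8×3045 − 185×140 = -1540
Denominator: √[(36088 − 34225)(23840 − 19600)] = √[1863 × 4240] = 2810.5373
r = -1540 / 2810.5373 ≈ -0.548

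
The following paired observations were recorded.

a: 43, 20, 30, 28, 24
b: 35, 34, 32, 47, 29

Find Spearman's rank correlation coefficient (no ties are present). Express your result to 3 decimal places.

0.300

Rank a: 5, 1, 4, 3, 2
Rank b: 4, 3, 2, 5, 1
d = rank(a) − rank(b): 1, -2, 2, -2, 1; Σd² = 14
ρ = 1 − 6Σd² / [n(n²−1)] = 1 − 6×14 / (5×24) = 1 − 84/120 ≈ 0.300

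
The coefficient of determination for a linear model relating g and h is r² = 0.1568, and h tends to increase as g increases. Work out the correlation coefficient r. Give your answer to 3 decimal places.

0.396

|r| = √0.1568 = 0.396
The association is positive, so r = 0.396.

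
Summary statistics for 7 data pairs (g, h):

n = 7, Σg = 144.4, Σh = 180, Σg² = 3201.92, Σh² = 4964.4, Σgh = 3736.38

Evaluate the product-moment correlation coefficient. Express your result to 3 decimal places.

0.085

r = (nΣgh − ΣgΣh) / √[(nΣg² − (Σg)²)(nΣh² − (Σh)²)]
Numerator: 7×3736.38 − 144.4×180 = 162.66
Denominator: √[(22413.44 − 20851.36)(34750.8 − 32400)] = √[1562.08 × 2350.8] = 1916.2823
r = 162.66 / 1916.2823 ≈ 0.085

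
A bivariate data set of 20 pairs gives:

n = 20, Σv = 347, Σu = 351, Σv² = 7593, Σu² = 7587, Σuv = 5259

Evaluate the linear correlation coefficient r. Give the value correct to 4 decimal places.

-0.5546

r = (nΣuv − ΣuΣv) / √[(nΣu² − (Σu)²)(nΣv² − (Σv)²)]
Numerator: 20×5259 − 351×347 = -16617
Denominator: √[(151740 − 123201)(151860 − 120409)] = √[28539 × 31451] = 29959.6410
r = -16617 / 29959.6410 ≈ -0.5546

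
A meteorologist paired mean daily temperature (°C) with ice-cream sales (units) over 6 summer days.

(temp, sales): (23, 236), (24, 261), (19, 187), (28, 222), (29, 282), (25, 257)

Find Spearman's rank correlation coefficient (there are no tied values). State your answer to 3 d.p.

Rank temp: 2, 3, 1, 5, 6, 4
Rank sales: 3, 5, 1, 2, 6, 4
d = rank(temp) − rank(sales): -1, -2, 0, 3, 0, 0; Σd² = 14
ρ = 1 − 6Σd² / [n(n²−1)] = 1 − 6×14 / (6×35) = 1 − 84/210 ≈ 0.600

0.600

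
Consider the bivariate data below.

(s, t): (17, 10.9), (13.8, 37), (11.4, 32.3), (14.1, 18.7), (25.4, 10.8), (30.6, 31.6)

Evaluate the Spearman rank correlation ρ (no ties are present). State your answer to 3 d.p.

Rank s: 4, 2, 1, 3, 5, 6
Rank t: 2, 6, 5, 3, 1, 4
d = rank(s) − rank(t): 2, -4, -4, 0, 4, 2; Σd² = 56
ρ = 1 − 6Σd² / [n(n²−1)] = 1 − 6×56 / (6×35) = 1 − 336/210 ≈ -0.600

-0.600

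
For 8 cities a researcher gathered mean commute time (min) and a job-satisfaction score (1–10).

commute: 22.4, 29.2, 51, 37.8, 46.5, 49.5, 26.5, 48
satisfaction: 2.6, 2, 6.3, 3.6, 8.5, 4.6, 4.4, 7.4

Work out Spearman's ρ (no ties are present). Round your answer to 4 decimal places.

0.6667

Rank commute: 1, 3, 8, 4, 5, 7, 2, 6
Rank satisfaction: 2, 1, 6, 3, 8, 5, 4, 7
d = rank(commute) − rank(satisfaction): -1, 2, 2, 1, -3, 2, -2, -1; Σd² = 28
ρ = 1 − 6Σd² / [n(n²−1)] = 1 − 6×28 / (8×63) = 1 − 168/504 ≈ 0.6667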